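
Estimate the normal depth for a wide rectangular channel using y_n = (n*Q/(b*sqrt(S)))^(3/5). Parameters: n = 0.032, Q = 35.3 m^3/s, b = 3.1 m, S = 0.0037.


We use the wide-channel approximation y_n = (n*Q/(b*sqrt(S)))^(3/5).
sqrt(S) = sqrt(0.0037) = 0.060828.
Numerator: n*Q = 0.032 * 35.3 = 1.1296.
Denominator: b*sqrt(S) = 3.1 * 0.060828 = 0.188567.
arg = 5.9905.
y_n = 5.9905^(3/5) = 2.9274 m.

2.9274


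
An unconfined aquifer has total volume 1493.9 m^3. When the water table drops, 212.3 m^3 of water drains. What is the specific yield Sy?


Specific yield Sy = Volume drained / Total volume.
Sy = 212.3 / 1493.9
   = 0.1421.

0.1421


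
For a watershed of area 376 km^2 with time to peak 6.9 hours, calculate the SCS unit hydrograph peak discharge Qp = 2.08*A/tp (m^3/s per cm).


SCS formula: Qp = 2.08 * A / tp.
Qp = 2.08 * 376 / 6.9
   = 782.08 / 6.9
   = 113.34 m^3/s per cm.

113.34


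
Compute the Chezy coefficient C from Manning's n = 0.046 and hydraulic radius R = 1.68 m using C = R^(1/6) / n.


The Chezy coefficient relates to Manning's n through C = R^(1/6) / n.
R^(1/6) = 1.68^(1/6) = 1.090314.
C = 1.090314 / 0.046 = 23.7 m^(1/2)/s.

23.7


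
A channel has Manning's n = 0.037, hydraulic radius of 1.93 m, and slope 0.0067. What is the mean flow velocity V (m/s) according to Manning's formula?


Manning's equation gives V = (1/n) * R^(2/3) * S^(1/2).
First, compute R^(2/3) = 1.93^(2/3) = 1.5501.
Next, S^(1/2) = 0.0067^(1/2) = 0.081854.
Then 1/n = 1/0.037 = 27.03.
V = 27.03 * 1.5501 * 0.081854 = 3.4293 m/s.

3.4293


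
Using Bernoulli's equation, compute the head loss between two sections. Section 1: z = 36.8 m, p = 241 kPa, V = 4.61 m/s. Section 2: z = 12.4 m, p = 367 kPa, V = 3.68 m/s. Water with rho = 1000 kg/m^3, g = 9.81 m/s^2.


Total head at each section: H = z + p/(rho*g) + V^2/(2g).
H1 = 36.8 + 241*1000/(1000*9.81) + 4.61^2/(2*9.81)
   = 36.8 + 24.567 + 1.0832
   = 62.45 m.
H2 = 12.4 + 367*1000/(1000*9.81) + 3.68^2/(2*9.81)
   = 12.4 + 37.411 + 0.6902
   = 50.501 m.
h_L = H1 - H2 = 62.45 - 50.501 = 11.949 m.

11.949


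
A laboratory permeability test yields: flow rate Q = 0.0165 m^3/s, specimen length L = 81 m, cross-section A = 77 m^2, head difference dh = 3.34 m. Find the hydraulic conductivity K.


From K = Q*L / (A*dh):
Numerator: Q*L = 0.0165 * 81 = 1.3365.
Denominator: A*dh = 77 * 3.34 = 257.18.
K = 1.3365 / 257.18 = 0.005197 m/s.

0.005197


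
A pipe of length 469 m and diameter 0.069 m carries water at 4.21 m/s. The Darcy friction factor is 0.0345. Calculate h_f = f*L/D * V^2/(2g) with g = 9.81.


Darcy-Weisbach equation: h_f = f * (L/D) * V^2/(2g).
f * L/D = 0.0345 * 469/0.069 = 234.5.
V^2/(2g) = 4.21^2 / (2*9.81) = 17.7241 / 19.62 = 0.9034 m.
h_f = 234.5 * 0.9034 = 211.84 m.

211.84


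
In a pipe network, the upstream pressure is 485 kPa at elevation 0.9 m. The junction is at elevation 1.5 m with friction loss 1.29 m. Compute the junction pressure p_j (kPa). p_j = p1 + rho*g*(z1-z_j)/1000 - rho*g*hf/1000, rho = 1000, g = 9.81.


Junction pressure: p_j = p1 + rho*g*(z1 - z_j)/1000 - rho*g*hf/1000.
Elevation term = 1000*9.81*(0.9 - 1.5)/1000 = -5.886 kPa.
Friction term = 1000*9.81*1.29/1000 = 12.655 kPa.
p_j = 485 + -5.886 - 12.655 = 466.46 kPa.

466.46


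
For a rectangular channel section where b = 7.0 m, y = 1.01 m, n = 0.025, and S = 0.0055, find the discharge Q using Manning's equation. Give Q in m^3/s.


For a rectangular channel, the cross-sectional area A = b * y = 7.0 * 1.01 = 7.07 m^2.
The wetted perimeter P = b + 2y = 7.0 + 2*1.01 = 9.02 m.
Hydraulic radius R = A/P = 7.07/9.02 = 0.7838 m.
Velocity V = (1/n)*R^(2/3)*S^(1/2) = (1/0.025)*0.7838^(2/3)*0.0055^(1/2) = 2.5218 m/s.
Discharge Q = A * V = 7.07 * 2.5218 = 17.829 m^3/s.

17.829


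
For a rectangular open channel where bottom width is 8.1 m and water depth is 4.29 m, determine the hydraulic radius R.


For a rectangular section:
Flow area A = b * y = 8.1 * 4.29 = 34.75 m^2.
Wetted perimeter P = b + 2y = 8.1 + 2*4.29 = 16.68 m.
Hydraulic radius R = A/P = 34.75 / 16.68 = 2.0833 m.

2.0833


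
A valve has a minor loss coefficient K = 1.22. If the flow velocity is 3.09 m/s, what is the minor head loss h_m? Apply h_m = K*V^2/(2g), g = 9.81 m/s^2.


Minor loss formula: h_m = K * V^2/(2g).
V^2 = 3.09^2 = 9.5481.
V^2/(2g) = 9.5481 / 19.62 = 0.4867 m.
h_m = 1.22 * 0.4867 = 0.5937 m.

0.5937


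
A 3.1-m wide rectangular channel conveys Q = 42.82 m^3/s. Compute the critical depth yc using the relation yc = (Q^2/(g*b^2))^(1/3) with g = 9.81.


Using yc = (Q^2 / (g * b^2))^(1/3):
Q^2 = 42.82^2 = 1833.55.
g * b^2 = 9.81 * 3.1^2 = 9.81 * 9.61 = 94.27.
Q^2 / (g*b^2) = 1833.55 / 94.27 = 19.45.
yc = 19.45^(1/3) = 2.6893 m.

2.6893


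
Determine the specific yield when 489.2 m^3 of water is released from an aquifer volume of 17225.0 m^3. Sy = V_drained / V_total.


Specific yield Sy = Volume drained / Total volume.
Sy = 489.2 / 17225.0
   = 0.0284.

0.0284


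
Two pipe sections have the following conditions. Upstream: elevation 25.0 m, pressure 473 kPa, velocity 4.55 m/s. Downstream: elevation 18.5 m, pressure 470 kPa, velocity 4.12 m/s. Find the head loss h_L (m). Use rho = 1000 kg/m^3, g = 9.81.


Total head at each section: H = z + p/(rho*g) + V^2/(2g).
H1 = 25.0 + 473*1000/(1000*9.81) + 4.55^2/(2*9.81)
   = 25.0 + 48.216 + 1.0552
   = 74.271 m.
H2 = 18.5 + 470*1000/(1000*9.81) + 4.12^2/(2*9.81)
   = 18.5 + 47.91 + 0.8652
   = 67.275 m.
h_L = H1 - H2 = 74.271 - 67.275 = 6.996 m.

6.996


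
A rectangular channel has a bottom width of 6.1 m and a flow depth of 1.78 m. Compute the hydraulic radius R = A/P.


For a rectangular section:
Flow area A = b * y = 6.1 * 1.78 = 10.86 m^2.
Wetted perimeter P = b + 2y = 6.1 + 2*1.78 = 9.66 m.
Hydraulic radius R = A/P = 10.86 / 9.66 = 1.124 m.

1.124


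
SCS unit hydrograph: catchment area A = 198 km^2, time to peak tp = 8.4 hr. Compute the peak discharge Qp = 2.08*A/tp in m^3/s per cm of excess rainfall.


SCS formula: Qp = 2.08 * A / tp.
Qp = 2.08 * 198 / 8.4
   = 411.84 / 8.4
   = 49.03 m^3/s per cm.

49.03


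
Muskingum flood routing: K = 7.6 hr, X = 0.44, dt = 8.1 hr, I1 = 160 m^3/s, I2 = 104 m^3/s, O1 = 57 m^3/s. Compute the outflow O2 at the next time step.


Muskingum coefficients:
denom = 2*K*(1-X) + dt = 2*7.6*(1-0.44) + 8.1 = 16.612.
C0 = (dt - 2*K*X)/denom = (8.1 - 2*7.6*0.44)/16.612 = 0.085.
C1 = (dt + 2*K*X)/denom = (8.1 + 2*7.6*0.44)/16.612 = 0.8902.
C2 = (2*K*(1-X) - dt)/denom = 0.0248.
O2 = C0*I2 + C1*I1 + C2*O1
   = 0.085*104 + 0.8902*160 + 0.0248*57
   = 152.69 m^3/s.

152.69


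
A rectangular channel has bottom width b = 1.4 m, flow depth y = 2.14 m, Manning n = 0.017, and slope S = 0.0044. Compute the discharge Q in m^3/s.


For a rectangular channel, the cross-sectional area A = b * y = 1.4 * 2.14 = 3.0 m^2.
The wetted perimeter P = b + 2y = 1.4 + 2*2.14 = 5.68 m.
Hydraulic radius R = A/P = 3.0/5.68 = 0.5275 m.
Velocity V = (1/n)*R^(2/3)*S^(1/2) = (1/0.017)*0.5275^(2/3)*0.0044^(1/2) = 2.5473 m/s.
Discharge Q = A * V = 3.0 * 2.5473 = 7.632 m^3/s.

7.632


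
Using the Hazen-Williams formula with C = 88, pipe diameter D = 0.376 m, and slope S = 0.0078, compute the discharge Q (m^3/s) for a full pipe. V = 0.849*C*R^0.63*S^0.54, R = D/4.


For a full circular pipe, R = D/4 = 0.376/4 = 0.094 m.
V = 0.849 * 88 * 0.094^0.63 * 0.0078^0.54
  = 0.849 * 88 * 0.225461 * 0.072733
  = 1.2252 m/s.
Pipe area A = pi*D^2/4 = pi*0.376^2/4 = 0.111 m^2.
Q = A * V = 0.111 * 1.2252 = 0.136 m^3/s.

0.136


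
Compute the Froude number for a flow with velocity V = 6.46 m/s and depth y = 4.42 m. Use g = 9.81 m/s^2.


The Froude number is defined as Fr = V / sqrt(g*y).
g*y = 9.81 * 4.42 = 43.3602.
sqrt(g*y) = sqrt(43.3602) = 6.5848.
Fr = 6.46 / 6.5848 = 0.981.

0.981


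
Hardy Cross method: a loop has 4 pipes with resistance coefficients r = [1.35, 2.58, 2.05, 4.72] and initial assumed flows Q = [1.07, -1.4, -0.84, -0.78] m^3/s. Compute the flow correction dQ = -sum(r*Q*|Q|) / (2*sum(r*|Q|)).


Numerator terms (r*Q*|Q|): 1.35*1.07*|1.07| = 1.5456; 2.58*-1.4*|-1.4| = -5.0568; 2.05*-0.84*|-0.84| = -1.4465; 4.72*-0.78*|-0.78| = -2.8716.
Sum of numerator = -7.8293.
Denominator terms (r*|Q|): 1.35*|1.07| = 1.4445; 2.58*|-1.4| = 3.612; 2.05*|-0.84| = 1.722; 4.72*|-0.78| = 3.6816.
2 * sum of denominator = 2 * 10.4601 = 20.9202.
dQ = --7.8293 / 20.9202 = 0.3742 m^3/s.

0.3742


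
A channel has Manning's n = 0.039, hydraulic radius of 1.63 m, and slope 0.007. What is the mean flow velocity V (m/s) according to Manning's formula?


Manning's equation gives V = (1/n) * R^(2/3) * S^(1/2).
First, compute R^(2/3) = 1.63^(2/3) = 1.385.
Next, S^(1/2) = 0.007^(1/2) = 0.083666.
Then 1/n = 1/0.039 = 25.64.
V = 25.64 * 1.385 * 0.083666 = 2.9713 m/s.

2.9713


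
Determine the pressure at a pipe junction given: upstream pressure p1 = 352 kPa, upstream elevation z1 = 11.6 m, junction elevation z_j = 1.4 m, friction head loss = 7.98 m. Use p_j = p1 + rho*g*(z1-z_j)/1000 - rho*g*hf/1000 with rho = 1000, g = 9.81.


Junction pressure: p_j = p1 + rho*g*(z1 - z_j)/1000 - rho*g*hf/1000.
Elevation term = 1000*9.81*(11.6 - 1.4)/1000 = 100.062 kPa.
Friction term = 1000*9.81*7.98/1000 = 78.284 kPa.
p_j = 352 + 100.062 - 78.284 = 373.78 kPa.

373.78


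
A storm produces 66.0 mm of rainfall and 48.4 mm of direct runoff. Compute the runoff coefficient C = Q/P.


The runoff coefficient C = runoff depth / rainfall depth.
C = 48.4 / 66.0
  = 0.7333.

0.7333


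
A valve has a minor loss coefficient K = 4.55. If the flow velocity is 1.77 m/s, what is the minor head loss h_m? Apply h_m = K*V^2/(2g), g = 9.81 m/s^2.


Minor loss formula: h_m = K * V^2/(2g).
V^2 = 1.77^2 = 3.1329.
V^2/(2g) = 3.1329 / 19.62 = 0.1597 m.
h_m = 4.55 * 0.1597 = 0.7265 m.

0.7265


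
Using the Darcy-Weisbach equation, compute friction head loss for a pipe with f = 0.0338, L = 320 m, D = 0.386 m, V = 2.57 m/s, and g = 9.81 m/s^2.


Darcy-Weisbach equation: h_f = f * (L/D) * V^2/(2g).
f * L/D = 0.0338 * 320/0.386 = 28.0207.
V^2/(2g) = 2.57^2 / (2*9.81) = 6.6049 / 19.62 = 0.3366 m.
h_f = 28.0207 * 0.3366 = 9.433 m.

9.433


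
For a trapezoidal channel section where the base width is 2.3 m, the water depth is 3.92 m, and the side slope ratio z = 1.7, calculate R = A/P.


For a trapezoidal section with side slope z:
A = (b + z*y)*y = (2.3 + 1.7*3.92)*3.92 = 35.139 m^2.
P = b + 2*y*sqrt(1 + z^2) = 2.3 + 2*3.92*sqrt(1 + 1.7^2) = 17.763 m.
R = A/P = 35.139 / 17.763 = 1.9782 m.

1.9782


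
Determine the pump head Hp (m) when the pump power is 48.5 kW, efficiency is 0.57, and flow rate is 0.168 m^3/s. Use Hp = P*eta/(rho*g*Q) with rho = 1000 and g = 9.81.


Pump head formula: Hp = P * eta / (rho * g * Q).
Numerator: P * eta = 48.5 * 1000 * 0.57 = 27645.0 W.
Denominator: rho * g * Q = 1000 * 9.81 * 0.168 = 1648.08.
Hp = 27645.0 / 1648.08 = 16.77 m.

16.77


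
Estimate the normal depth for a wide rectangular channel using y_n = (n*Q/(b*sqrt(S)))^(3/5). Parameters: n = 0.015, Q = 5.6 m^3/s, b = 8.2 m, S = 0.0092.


We use the wide-channel approximation y_n = (n*Q/(b*sqrt(S)))^(3/5).
sqrt(S) = sqrt(0.0092) = 0.095917.
Numerator: n*Q = 0.015 * 5.6 = 0.084.
Denominator: b*sqrt(S) = 8.2 * 0.095917 = 0.786519.
arg = 0.1068.
y_n = 0.1068^(3/5) = 0.2613 m.

0.2613


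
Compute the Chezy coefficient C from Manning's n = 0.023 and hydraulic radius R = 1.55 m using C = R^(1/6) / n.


The Chezy coefficient relates to Manning's n through C = R^(1/6) / n.
R^(1/6) = 1.55^(1/6) = 1.075776.
C = 1.075776 / 0.023 = 46.77 m^(1/2)/s.

46.77


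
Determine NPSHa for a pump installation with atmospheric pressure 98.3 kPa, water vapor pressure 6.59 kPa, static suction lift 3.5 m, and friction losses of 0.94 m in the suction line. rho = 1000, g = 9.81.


NPSHa = p_atm/(rho*g) - z_s - hf_s - p_vap/(rho*g).
p_atm/(rho*g) = 98.3*1000 / (1000*9.81) = 10.02 m.
p_vap/(rho*g) = 6.59*1000 / (1000*9.81) = 0.672 m.
NPSHa = 10.02 - 3.5 - 0.94 - 0.672
      = 4.91 m.

4.91


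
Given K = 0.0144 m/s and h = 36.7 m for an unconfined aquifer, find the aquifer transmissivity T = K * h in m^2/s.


Transmissivity is defined as T = K * h.
T = 0.0144 * 36.7
  = 0.5285 m^2/s.

0.5285


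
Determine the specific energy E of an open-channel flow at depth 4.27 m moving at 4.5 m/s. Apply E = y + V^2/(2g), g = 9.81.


Specific energy E = y + V^2/(2g).
Velocity head = V^2/(2g) = 4.5^2 / (2*9.81) = 20.25 / 19.62 = 1.0321 m.
E = 4.27 + 1.0321 = 5.3021 m.

5.3021


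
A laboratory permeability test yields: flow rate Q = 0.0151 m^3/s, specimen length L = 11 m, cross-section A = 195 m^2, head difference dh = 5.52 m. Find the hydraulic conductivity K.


From K = Q*L / (A*dh):
Numerator: Q*L = 0.0151 * 11 = 0.1661.
Denominator: A*dh = 195 * 5.52 = 1076.4.
K = 0.1661 / 1076.4 = 0.000154 m/s.

0.000154


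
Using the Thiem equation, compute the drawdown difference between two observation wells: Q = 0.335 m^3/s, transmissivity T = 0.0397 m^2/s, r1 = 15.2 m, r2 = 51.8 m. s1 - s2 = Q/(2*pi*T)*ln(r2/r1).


Thiem equation: s1 - s2 = Q/(2*pi*T) * ln(r2/r1).
ln(r2/r1) = ln(51.8/15.2) = 1.2261.
Q/(2*pi*T) = 0.335 / (2*pi*0.0397) = 0.335 / 0.2494 = 1.343.
s1 - s2 = 1.343 * 1.2261 = 1.6466 m.

1.6466


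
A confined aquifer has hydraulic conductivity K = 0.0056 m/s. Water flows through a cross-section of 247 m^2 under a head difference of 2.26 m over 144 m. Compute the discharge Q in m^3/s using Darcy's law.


Darcy's law: Q = K * A * i, where i = dh/L.
Hydraulic gradient i = 2.26 / 144 = 0.015694.
Q = 0.0056 * 247 * 0.015694
  = 0.0217 m^3/s.

0.0217


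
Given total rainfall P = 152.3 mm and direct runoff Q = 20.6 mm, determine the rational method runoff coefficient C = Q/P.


The runoff coefficient C = runoff depth / rainfall depth.
C = 20.6 / 152.3
  = 0.1353.

0.1353


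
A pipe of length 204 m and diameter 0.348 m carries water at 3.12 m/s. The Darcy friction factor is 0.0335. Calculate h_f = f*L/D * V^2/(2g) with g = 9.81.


Darcy-Weisbach equation: h_f = f * (L/D) * V^2/(2g).
f * L/D = 0.0335 * 204/0.348 = 19.6379.
V^2/(2g) = 3.12^2 / (2*9.81) = 9.7344 / 19.62 = 0.4961 m.
h_f = 19.6379 * 0.4961 = 9.743 m.

9.743


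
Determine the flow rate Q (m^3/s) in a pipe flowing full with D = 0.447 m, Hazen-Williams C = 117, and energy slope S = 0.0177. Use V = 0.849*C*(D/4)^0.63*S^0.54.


For a full circular pipe, R = D/4 = 0.447/4 = 0.1118 m.
V = 0.849 * 117 * 0.1118^0.63 * 0.0177^0.54
  = 0.849 * 117 * 0.251418 * 0.113215
  = 2.8275 m/s.
Pipe area A = pi*D^2/4 = pi*0.447^2/4 = 0.1569 m^2.
Q = A * V = 0.1569 * 2.8275 = 0.4437 m^3/s.

0.4437


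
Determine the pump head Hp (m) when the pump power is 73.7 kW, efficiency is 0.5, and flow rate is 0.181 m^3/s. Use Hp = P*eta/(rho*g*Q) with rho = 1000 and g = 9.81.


Pump head formula: Hp = P * eta / (rho * g * Q).
Numerator: P * eta = 73.7 * 1000 * 0.5 = 36850.0 W.
Denominator: rho * g * Q = 1000 * 9.81 * 0.181 = 1775.61.
Hp = 36850.0 / 1775.61 = 20.75 m.

20.75


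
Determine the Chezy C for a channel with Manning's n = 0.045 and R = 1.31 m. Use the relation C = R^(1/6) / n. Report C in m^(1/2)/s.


The Chezy coefficient relates to Manning's n through C = R^(1/6) / n.
R^(1/6) = 1.31^(1/6) = 1.046033.
C = 1.046033 / 0.045 = 23.25 m^(1/2)/s.

23.25


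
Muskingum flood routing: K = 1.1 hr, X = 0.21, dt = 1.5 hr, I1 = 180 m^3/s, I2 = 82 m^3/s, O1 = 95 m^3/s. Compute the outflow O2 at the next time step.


Muskingum coefficients:
denom = 2*K*(1-X) + dt = 2*1.1*(1-0.21) + 1.5 = 3.238.
C0 = (dt - 2*K*X)/denom = (1.5 - 2*1.1*0.21)/3.238 = 0.3206.
C1 = (dt + 2*K*X)/denom = (1.5 + 2*1.1*0.21)/3.238 = 0.6059.
C2 = (2*K*(1-X) - dt)/denom = 0.0735.
O2 = C0*I2 + C1*I1 + C2*O1
   = 0.3206*82 + 0.6059*180 + 0.0735*95
   = 142.34 m^3/s.

142.34


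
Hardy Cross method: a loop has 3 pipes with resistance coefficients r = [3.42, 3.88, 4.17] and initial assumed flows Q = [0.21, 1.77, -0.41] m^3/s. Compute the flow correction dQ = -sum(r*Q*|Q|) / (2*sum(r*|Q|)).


Numerator terms (r*Q*|Q|): 3.42*0.21*|0.21| = 0.1508; 3.88*1.77*|1.77| = 12.1557; 4.17*-0.41*|-0.41| = -0.701.
Sum of numerator = 11.6055.
Denominator terms (r*|Q|): 3.42*|0.21| = 0.7182; 3.88*|1.77| = 6.8676; 4.17*|-0.41| = 1.7097.
2 * sum of denominator = 2 * 9.2955 = 18.591.
dQ = -11.6055 / 18.591 = -0.6243 m^3/s.

-0.6243


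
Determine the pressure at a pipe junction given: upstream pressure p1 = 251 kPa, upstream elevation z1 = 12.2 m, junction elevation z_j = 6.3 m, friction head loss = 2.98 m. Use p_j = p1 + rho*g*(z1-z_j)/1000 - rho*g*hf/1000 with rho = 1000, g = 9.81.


Junction pressure: p_j = p1 + rho*g*(z1 - z_j)/1000 - rho*g*hf/1000.
Elevation term = 1000*9.81*(12.2 - 6.3)/1000 = 57.879 kPa.
Friction term = 1000*9.81*2.98/1000 = 29.234 kPa.
p_j = 251 + 57.879 - 29.234 = 279.65 kPa.

279.65


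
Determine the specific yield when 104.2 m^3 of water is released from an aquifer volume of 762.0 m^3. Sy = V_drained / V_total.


Specific yield Sy = Volume drained / Total volume.
Sy = 104.2 / 762.0
   = 0.1367.

0.1367


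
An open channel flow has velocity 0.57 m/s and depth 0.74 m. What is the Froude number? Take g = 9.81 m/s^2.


The Froude number is defined as Fr = V / sqrt(g*y).
g*y = 9.81 * 0.74 = 7.2594.
sqrt(g*y) = sqrt(7.2594) = 2.6943.
Fr = 0.57 / 2.6943 = 0.2116.

0.2116


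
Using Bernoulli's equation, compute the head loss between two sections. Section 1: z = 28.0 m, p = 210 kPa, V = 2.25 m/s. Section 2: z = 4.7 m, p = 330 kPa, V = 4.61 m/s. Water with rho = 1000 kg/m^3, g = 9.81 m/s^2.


Total head at each section: H = z + p/(rho*g) + V^2/(2g).
H1 = 28.0 + 210*1000/(1000*9.81) + 2.25^2/(2*9.81)
   = 28.0 + 21.407 + 0.258
   = 49.665 m.
H2 = 4.7 + 330*1000/(1000*9.81) + 4.61^2/(2*9.81)
   = 4.7 + 33.639 + 1.0832
   = 39.422 m.
h_L = H1 - H2 = 49.665 - 39.422 = 10.242 m.

10.242


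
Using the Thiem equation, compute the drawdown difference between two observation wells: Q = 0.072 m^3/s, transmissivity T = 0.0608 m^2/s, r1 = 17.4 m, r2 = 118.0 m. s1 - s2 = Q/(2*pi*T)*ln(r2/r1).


Thiem equation: s1 - s2 = Q/(2*pi*T) * ln(r2/r1).
ln(r2/r1) = ln(118.0/17.4) = 1.9142.
Q/(2*pi*T) = 0.072 / (2*pi*0.0608) = 0.072 / 0.382 = 0.1885.
s1 - s2 = 0.1885 * 1.9142 = 0.3608 m.

0.3608


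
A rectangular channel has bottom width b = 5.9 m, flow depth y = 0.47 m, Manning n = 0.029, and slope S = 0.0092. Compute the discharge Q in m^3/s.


For a rectangular channel, the cross-sectional area A = b * y = 5.9 * 0.47 = 2.77 m^2.
The wetted perimeter P = b + 2y = 5.9 + 2*0.47 = 6.84 m.
Hydraulic radius R = A/P = 2.77/6.84 = 0.4054 m.
Velocity V = (1/n)*R^(2/3)*S^(1/2) = (1/0.029)*0.4054^(2/3)*0.0092^(1/2) = 1.8117 m/s.
Discharge Q = A * V = 2.77 * 1.8117 = 5.024 m^3/s.

5.024


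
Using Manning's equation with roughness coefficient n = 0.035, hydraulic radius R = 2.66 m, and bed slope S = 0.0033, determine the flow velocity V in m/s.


Manning's equation gives V = (1/n) * R^(2/3) * S^(1/2).
First, compute R^(2/3) = 2.66^(2/3) = 1.9198.
Next, S^(1/2) = 0.0033^(1/2) = 0.057446.
Then 1/n = 1/0.035 = 28.57.
V = 28.57 * 1.9198 * 0.057446 = 3.151 m/s.

3.151


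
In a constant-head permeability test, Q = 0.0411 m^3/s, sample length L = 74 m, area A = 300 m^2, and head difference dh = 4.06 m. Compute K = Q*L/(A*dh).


From K = Q*L / (A*dh):
Numerator: Q*L = 0.0411 * 74 = 3.0414.
Denominator: A*dh = 300 * 4.06 = 1218.0.
K = 3.0414 / 1218.0 = 0.002497 m/s.

0.002497


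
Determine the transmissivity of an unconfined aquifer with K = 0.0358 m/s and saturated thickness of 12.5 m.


Transmissivity is defined as T = K * h.
T = 0.0358 * 12.5
  = 0.4475 m^2/s.

0.4475


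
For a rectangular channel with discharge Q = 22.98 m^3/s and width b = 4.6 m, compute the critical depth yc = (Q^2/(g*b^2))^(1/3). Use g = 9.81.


Using yc = (Q^2 / (g * b^2))^(1/3):
Q^2 = 22.98^2 = 528.08.
g * b^2 = 9.81 * 4.6^2 = 9.81 * 21.16 = 207.58.
Q^2 / (g*b^2) = 528.08 / 207.58 = 2.544.
yc = 2.544^(1/3) = 1.3651 m.

1.3651


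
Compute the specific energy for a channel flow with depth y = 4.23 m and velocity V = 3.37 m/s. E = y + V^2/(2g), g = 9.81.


Specific energy E = y + V^2/(2g).
Velocity head = V^2/(2g) = 3.37^2 / (2*9.81) = 11.3569 / 19.62 = 0.5788 m.
E = 4.23 + 0.5788 = 4.8088 m.

4.8088


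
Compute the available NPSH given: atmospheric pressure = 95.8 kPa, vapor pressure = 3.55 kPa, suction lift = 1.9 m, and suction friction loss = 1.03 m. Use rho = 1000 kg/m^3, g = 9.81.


NPSHa = p_atm/(rho*g) - z_s - hf_s - p_vap/(rho*g).
p_atm/(rho*g) = 95.8*1000 / (1000*9.81) = 9.766 m.
p_vap/(rho*g) = 3.55*1000 / (1000*9.81) = 0.362 m.
NPSHa = 9.766 - 1.9 - 1.03 - 0.362
      = 6.47 m.

6.47


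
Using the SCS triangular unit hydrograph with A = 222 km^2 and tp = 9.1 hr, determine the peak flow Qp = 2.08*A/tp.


SCS formula: Qp = 2.08 * A / tp.
Qp = 2.08 * 222 / 9.1
   = 461.76 / 9.1
   = 50.74 m^3/s per cm.

50.74


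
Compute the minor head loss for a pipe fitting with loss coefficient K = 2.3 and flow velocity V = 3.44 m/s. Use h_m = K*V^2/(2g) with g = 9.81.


Minor loss formula: h_m = K * V^2/(2g).
V^2 = 3.44^2 = 11.8336.
V^2/(2g) = 11.8336 / 19.62 = 0.6031 m.
h_m = 2.3 * 0.6031 = 1.3872 m.

1.3872


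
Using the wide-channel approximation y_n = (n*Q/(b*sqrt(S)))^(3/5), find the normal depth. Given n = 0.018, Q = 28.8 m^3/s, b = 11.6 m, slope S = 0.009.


We use the wide-channel approximation y_n = (n*Q/(b*sqrt(S)))^(3/5).
sqrt(S) = sqrt(0.009) = 0.094868.
Numerator: n*Q = 0.018 * 28.8 = 0.5184.
Denominator: b*sqrt(S) = 11.6 * 0.094868 = 1.100469.
arg = 0.4711.
y_n = 0.4711^(3/5) = 0.6366 m.

0.6366


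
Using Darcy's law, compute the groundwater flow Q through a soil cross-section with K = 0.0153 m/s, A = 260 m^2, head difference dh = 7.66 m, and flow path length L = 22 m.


Darcy's law: Q = K * A * i, where i = dh/L.
Hydraulic gradient i = 7.66 / 22 = 0.348182.
Q = 0.0153 * 260 * 0.348182
  = 1.3851 m^3/s.

1.3851


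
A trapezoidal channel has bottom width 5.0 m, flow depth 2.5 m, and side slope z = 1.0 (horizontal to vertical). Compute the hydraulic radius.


For a trapezoidal section with side slope z:
A = (b + z*y)*y = (5.0 + 1.0*2.5)*2.5 = 18.75 m^2.
P = b + 2*y*sqrt(1 + z^2) = 5.0 + 2*2.5*sqrt(1 + 1.0^2) = 12.071 m.
R = A/P = 18.75 / 12.071 = 1.5533 m.

1.5533


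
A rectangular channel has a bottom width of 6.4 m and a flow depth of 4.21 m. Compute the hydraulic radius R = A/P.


For a rectangular section:
Flow area A = b * y = 6.4 * 4.21 = 26.94 m^2.
Wetted perimeter P = b + 2y = 6.4 + 2*4.21 = 14.82 m.
Hydraulic radius R = A/P = 26.94 / 14.82 = 1.8181 m.

1.8181


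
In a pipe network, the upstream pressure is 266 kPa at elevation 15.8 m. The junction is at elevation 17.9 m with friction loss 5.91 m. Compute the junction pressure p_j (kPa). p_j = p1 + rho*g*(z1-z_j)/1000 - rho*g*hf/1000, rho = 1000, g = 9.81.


Junction pressure: p_j = p1 + rho*g*(z1 - z_j)/1000 - rho*g*hf/1000.
Elevation term = 1000*9.81*(15.8 - 17.9)/1000 = -20.601 kPa.
Friction term = 1000*9.81*5.91/1000 = 57.977 kPa.
p_j = 266 + -20.601 - 57.977 = 187.42 kPa.

187.42


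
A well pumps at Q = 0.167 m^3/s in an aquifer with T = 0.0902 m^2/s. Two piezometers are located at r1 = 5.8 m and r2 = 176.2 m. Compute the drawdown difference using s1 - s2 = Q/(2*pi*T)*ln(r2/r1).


Thiem equation: s1 - s2 = Q/(2*pi*T) * ln(r2/r1).
ln(r2/r1) = ln(176.2/5.8) = 3.4138.
Q/(2*pi*T) = 0.167 / (2*pi*0.0902) = 0.167 / 0.5667 = 0.2947.
s1 - s2 = 0.2947 * 3.4138 = 1.0059 m.

1.0059


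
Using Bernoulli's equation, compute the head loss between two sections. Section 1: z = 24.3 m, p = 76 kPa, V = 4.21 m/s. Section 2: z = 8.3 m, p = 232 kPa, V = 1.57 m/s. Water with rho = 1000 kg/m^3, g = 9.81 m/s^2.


Total head at each section: H = z + p/(rho*g) + V^2/(2g).
H1 = 24.3 + 76*1000/(1000*9.81) + 4.21^2/(2*9.81)
   = 24.3 + 7.747 + 0.9034
   = 32.951 m.
H2 = 8.3 + 232*1000/(1000*9.81) + 1.57^2/(2*9.81)
   = 8.3 + 23.649 + 0.1256
   = 32.075 m.
h_L = H1 - H2 = 32.951 - 32.075 = 0.876 m.

0.876


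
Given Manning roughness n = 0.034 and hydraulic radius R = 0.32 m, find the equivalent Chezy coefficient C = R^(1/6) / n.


The Chezy coefficient relates to Manning's n through C = R^(1/6) / n.
R^(1/6) = 0.32^(1/6) = 0.827037.
C = 0.827037 / 0.034 = 24.32 m^(1/2)/s.

24.32


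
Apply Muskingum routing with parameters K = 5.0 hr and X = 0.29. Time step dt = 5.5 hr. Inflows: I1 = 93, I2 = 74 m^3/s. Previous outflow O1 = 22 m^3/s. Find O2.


Muskingum coefficients:
denom = 2*K*(1-X) + dt = 2*5.0*(1-0.29) + 5.5 = 12.6.
C0 = (dt - 2*K*X)/denom = (5.5 - 2*5.0*0.29)/12.6 = 0.2063.
C1 = (dt + 2*K*X)/denom = (5.5 + 2*5.0*0.29)/12.6 = 0.6667.
C2 = (2*K*(1-X) - dt)/denom = 0.127.
O2 = C0*I2 + C1*I1 + C2*O1
   = 0.2063*74 + 0.6667*93 + 0.127*22
   = 80.06 m^3/s.

80.06


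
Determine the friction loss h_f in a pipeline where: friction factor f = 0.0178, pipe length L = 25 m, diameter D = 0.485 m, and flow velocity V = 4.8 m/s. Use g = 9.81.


Darcy-Weisbach equation: h_f = f * (L/D) * V^2/(2g).
f * L/D = 0.0178 * 25/0.485 = 0.9175.
V^2/(2g) = 4.8^2 / (2*9.81) = 23.04 / 19.62 = 1.1743 m.
h_f = 0.9175 * 1.1743 = 1.077 m.

1.077


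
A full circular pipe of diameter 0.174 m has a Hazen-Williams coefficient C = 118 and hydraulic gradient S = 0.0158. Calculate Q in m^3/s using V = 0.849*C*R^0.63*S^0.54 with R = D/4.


For a full circular pipe, R = D/4 = 0.174/4 = 0.0435 m.
V = 0.849 * 118 * 0.0435^0.63 * 0.0158^0.54
  = 0.849 * 118 * 0.138755 * 0.106482
  = 1.4802 m/s.
Pipe area A = pi*D^2/4 = pi*0.174^2/4 = 0.0238 m^2.
Q = A * V = 0.0238 * 1.4802 = 0.0352 m^3/s.

0.0352


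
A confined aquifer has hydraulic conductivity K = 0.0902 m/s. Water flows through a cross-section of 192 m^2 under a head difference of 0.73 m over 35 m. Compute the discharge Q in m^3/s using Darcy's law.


Darcy's law: Q = K * A * i, where i = dh/L.
Hydraulic gradient i = 0.73 / 35 = 0.020857.
Q = 0.0902 * 192 * 0.020857
  = 0.3612 m^3/s.

0.3612


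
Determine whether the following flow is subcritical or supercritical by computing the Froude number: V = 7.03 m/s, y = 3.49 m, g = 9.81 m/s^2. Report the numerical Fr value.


The Froude number is defined as Fr = V / sqrt(g*y).
g*y = 9.81 * 3.49 = 34.2369.
sqrt(g*y) = sqrt(34.2369) = 5.8512.
Fr = 7.03 / 5.8512 = 1.2015.
Since Fr > 1, the flow is supercritical.

1.2015


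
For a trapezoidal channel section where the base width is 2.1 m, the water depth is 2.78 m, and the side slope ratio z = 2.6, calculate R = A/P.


For a trapezoidal section with side slope z:
A = (b + z*y)*y = (2.1 + 2.6*2.78)*2.78 = 25.932 m^2.
P = b + 2*y*sqrt(1 + z^2) = 2.1 + 2*2.78*sqrt(1 + 2.6^2) = 17.588 m.
R = A/P = 25.932 / 17.588 = 1.4744 m.

1.4744


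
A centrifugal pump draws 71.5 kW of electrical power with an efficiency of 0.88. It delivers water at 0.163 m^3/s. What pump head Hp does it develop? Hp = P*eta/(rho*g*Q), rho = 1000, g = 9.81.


Pump head formula: Hp = P * eta / (rho * g * Q).
Numerator: P * eta = 71.5 * 1000 * 0.88 = 62920.0 W.
Denominator: rho * g * Q = 1000 * 9.81 * 0.163 = 1599.03.
Hp = 62920.0 / 1599.03 = 39.35 m.

39.35


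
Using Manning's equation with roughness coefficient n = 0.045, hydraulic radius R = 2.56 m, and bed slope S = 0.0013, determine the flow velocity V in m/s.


Manning's equation gives V = (1/n) * R^(2/3) * S^(1/2).
First, compute R^(2/3) = 2.56^(2/3) = 1.8714.
Next, S^(1/2) = 0.0013^(1/2) = 0.036056.
Then 1/n = 1/0.045 = 22.22.
V = 22.22 * 1.8714 * 0.036056 = 1.4994 m/s.

1.4994


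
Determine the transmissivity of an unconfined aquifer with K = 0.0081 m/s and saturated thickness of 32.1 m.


Transmissivity is defined as T = K * h.
T = 0.0081 * 32.1
  = 0.26 m^2/s.

0.26


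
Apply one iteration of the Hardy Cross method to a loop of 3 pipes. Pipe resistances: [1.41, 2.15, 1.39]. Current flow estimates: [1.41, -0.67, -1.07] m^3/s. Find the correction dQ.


Numerator terms (r*Q*|Q|): 1.41*1.41*|1.41| = 2.8032; 2.15*-0.67*|-0.67| = -0.9651; 1.39*-1.07*|-1.07| = -1.5914.
Sum of numerator = 0.2467.
Denominator terms (r*|Q|): 1.41*|1.41| = 1.9881; 2.15*|-0.67| = 1.4405; 1.39*|-1.07| = 1.4873.
2 * sum of denominator = 2 * 4.9159 = 9.8318.
dQ = -0.2467 / 9.8318 = -0.0251 m^3/s.

-0.0251


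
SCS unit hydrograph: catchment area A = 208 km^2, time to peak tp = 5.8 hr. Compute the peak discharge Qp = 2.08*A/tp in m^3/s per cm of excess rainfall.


SCS formula: Qp = 2.08 * A / tp.
Qp = 2.08 * 208 / 5.8
   = 432.64 / 5.8
   = 74.59 m^3/s per cm.

74.59


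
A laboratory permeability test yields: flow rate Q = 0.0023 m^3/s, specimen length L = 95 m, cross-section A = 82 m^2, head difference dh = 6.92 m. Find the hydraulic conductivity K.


From K = Q*L / (A*dh):
Numerator: Q*L = 0.0023 * 95 = 0.2185.
Denominator: A*dh = 82 * 6.92 = 567.44.
K = 0.2185 / 567.44 = 0.000385 m/s.

0.000385


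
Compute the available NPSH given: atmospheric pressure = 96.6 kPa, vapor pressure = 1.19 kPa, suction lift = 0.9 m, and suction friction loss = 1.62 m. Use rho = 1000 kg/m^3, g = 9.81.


NPSHa = p_atm/(rho*g) - z_s - hf_s - p_vap/(rho*g).
p_atm/(rho*g) = 96.6*1000 / (1000*9.81) = 9.847 m.
p_vap/(rho*g) = 1.19*1000 / (1000*9.81) = 0.121 m.
NPSHa = 9.847 - 0.9 - 1.62 - 0.121
      = 7.21 m.

7.21


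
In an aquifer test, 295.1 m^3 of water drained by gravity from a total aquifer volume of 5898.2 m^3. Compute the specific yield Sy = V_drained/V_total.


Specific yield Sy = Volume drained / Total volume.
Sy = 295.1 / 5898.2
   = 0.05.

0.05


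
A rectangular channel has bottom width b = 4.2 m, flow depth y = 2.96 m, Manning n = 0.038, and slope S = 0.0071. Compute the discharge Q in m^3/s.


For a rectangular channel, the cross-sectional area A = b * y = 4.2 * 2.96 = 12.43 m^2.
The wetted perimeter P = b + 2y = 4.2 + 2*2.96 = 10.12 m.
Hydraulic radius R = A/P = 12.43/10.12 = 1.2285 m.
Velocity V = (1/n)*R^(2/3)*S^(1/2) = (1/0.038)*1.2285^(2/3)*0.0071^(1/2) = 2.5434 m/s.
Discharge Q = A * V = 12.43 * 2.5434 = 31.62 m^3/s.

31.62


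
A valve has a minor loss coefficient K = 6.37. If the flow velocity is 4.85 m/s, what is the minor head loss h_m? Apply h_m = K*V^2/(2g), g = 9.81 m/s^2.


Minor loss formula: h_m = K * V^2/(2g).
V^2 = 4.85^2 = 23.5225.
V^2/(2g) = 23.5225 / 19.62 = 1.1989 m.
h_m = 6.37 * 1.1989 = 7.637 m.

7.637


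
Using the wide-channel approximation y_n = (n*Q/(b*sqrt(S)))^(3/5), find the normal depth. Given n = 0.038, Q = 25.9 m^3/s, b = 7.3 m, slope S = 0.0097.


We use the wide-channel approximation y_n = (n*Q/(b*sqrt(S)))^(3/5).
sqrt(S) = sqrt(0.0097) = 0.098489.
Numerator: n*Q = 0.038 * 25.9 = 0.9842.
Denominator: b*sqrt(S) = 7.3 * 0.098489 = 0.71897.
arg = 1.3689.
y_n = 1.3689^(3/5) = 1.2073 m.

1.2073


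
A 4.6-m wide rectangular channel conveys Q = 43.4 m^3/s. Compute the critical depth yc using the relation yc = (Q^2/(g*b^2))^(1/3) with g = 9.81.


Using yc = (Q^2 / (g * b^2))^(1/3):
Q^2 = 43.4^2 = 1883.56.
g * b^2 = 9.81 * 4.6^2 = 9.81 * 21.16 = 207.58.
Q^2 / (g*b^2) = 1883.56 / 207.58 = 9.0739.
yc = 9.0739^(1/3) = 2.0858 m.

2.0858


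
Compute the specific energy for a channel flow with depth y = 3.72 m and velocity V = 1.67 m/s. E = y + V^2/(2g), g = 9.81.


Specific energy E = y + V^2/(2g).
Velocity head = V^2/(2g) = 1.67^2 / (2*9.81) = 2.7889 / 19.62 = 0.1421 m.
E = 3.72 + 0.1421 = 3.8621 m.

3.8621


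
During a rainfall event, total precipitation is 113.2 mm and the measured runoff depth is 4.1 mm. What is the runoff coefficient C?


The runoff coefficient C = runoff depth / rainfall depth.
C = 4.1 / 113.2
  = 0.0362.

0.0362


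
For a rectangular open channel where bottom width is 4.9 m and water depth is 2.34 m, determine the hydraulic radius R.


For a rectangular section:
Flow area A = b * y = 4.9 * 2.34 = 11.47 m^2.
Wetted perimeter P = b + 2y = 4.9 + 2*2.34 = 9.58 m.
Hydraulic radius R = A/P = 11.47 / 9.58 = 1.1969 m.

1.1969


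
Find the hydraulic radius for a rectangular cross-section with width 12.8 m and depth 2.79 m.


For a rectangular section:
Flow area A = b * y = 12.8 * 2.79 = 35.71 m^2.
Wetted perimeter P = b + 2y = 12.8 + 2*2.79 = 18.38 m.
Hydraulic radius R = A/P = 35.71 / 18.38 = 1.943 m.

1.943


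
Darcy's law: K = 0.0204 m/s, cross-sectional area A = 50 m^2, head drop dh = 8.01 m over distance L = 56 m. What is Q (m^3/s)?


Darcy's law: Q = K * A * i, where i = dh/L.
Hydraulic gradient i = 8.01 / 56 = 0.143036.
Q = 0.0204 * 50 * 0.143036
  = 0.1459 m^3/s.

0.1459


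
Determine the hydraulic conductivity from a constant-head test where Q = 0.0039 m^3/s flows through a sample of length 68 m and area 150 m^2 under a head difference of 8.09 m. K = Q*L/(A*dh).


From K = Q*L / (A*dh):
Numerator: Q*L = 0.0039 * 68 = 0.2652.
Denominator: A*dh = 150 * 8.09 = 1213.5.
K = 0.2652 / 1213.5 = 0.000219 m/s.

0.000219


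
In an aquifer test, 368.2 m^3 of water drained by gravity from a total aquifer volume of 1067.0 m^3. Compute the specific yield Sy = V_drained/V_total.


Specific yield Sy = Volume drained / Total volume.
Sy = 368.2 / 1067.0
   = 0.3451.

0.3451


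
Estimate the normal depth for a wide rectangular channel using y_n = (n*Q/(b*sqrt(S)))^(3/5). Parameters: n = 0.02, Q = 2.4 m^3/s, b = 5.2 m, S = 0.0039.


We use the wide-channel approximation y_n = (n*Q/(b*sqrt(S)))^(3/5).
sqrt(S) = sqrt(0.0039) = 0.06245.
Numerator: n*Q = 0.02 * 2.4 = 0.048.
Denominator: b*sqrt(S) = 5.2 * 0.06245 = 0.32474.
arg = 0.1478.
y_n = 0.1478^(3/5) = 0.3176 m.

0.3176


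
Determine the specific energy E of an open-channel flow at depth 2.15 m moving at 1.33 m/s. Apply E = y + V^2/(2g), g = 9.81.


Specific energy E = y + V^2/(2g).
Velocity head = V^2/(2g) = 1.33^2 / (2*9.81) = 1.7689 / 19.62 = 0.0902 m.
E = 2.15 + 0.0902 = 2.2402 m.

2.2402


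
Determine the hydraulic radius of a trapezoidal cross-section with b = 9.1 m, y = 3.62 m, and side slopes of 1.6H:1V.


For a trapezoidal section with side slope z:
A = (b + z*y)*y = (9.1 + 1.6*3.62)*3.62 = 53.909 m^2.
P = b + 2*y*sqrt(1 + z^2) = 9.1 + 2*3.62*sqrt(1 + 1.6^2) = 22.76 m.
R = A/P = 53.909 / 22.76 = 2.3685 m.

2.3685


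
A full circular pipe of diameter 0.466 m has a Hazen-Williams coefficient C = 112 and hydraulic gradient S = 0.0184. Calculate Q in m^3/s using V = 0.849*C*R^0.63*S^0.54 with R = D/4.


For a full circular pipe, R = D/4 = 0.466/4 = 0.1165 m.
V = 0.849 * 112 * 0.1165^0.63 * 0.0184^0.54
  = 0.849 * 112 * 0.258098 * 0.115612
  = 2.8373 m/s.
Pipe area A = pi*D^2/4 = pi*0.466^2/4 = 0.1706 m^2.
Q = A * V = 0.1706 * 2.8373 = 0.4839 m^3/s.

0.4839


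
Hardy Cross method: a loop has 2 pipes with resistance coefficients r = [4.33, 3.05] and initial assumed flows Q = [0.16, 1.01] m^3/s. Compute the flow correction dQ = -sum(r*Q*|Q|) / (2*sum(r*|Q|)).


Numerator terms (r*Q*|Q|): 4.33*0.16*|0.16| = 0.1108; 3.05*1.01*|1.01| = 3.1113.
Sum of numerator = 3.2222.
Denominator terms (r*|Q|): 4.33*|0.16| = 0.6928; 3.05*|1.01| = 3.0805.
2 * sum of denominator = 2 * 3.7733 = 7.5466.
dQ = -3.2222 / 7.5466 = -0.427 m^3/s.

-0.427


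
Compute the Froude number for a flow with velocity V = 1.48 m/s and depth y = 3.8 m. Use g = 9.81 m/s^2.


The Froude number is defined as Fr = V / sqrt(g*y).
g*y = 9.81 * 3.8 = 37.278.
sqrt(g*y) = sqrt(37.278) = 6.1056.
Fr = 1.48 / 6.1056 = 0.2424.

0.2424


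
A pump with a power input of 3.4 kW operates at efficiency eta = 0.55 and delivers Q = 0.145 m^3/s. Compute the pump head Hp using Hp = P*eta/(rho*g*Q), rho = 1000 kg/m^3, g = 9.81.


Pump head formula: Hp = P * eta / (rho * g * Q).
Numerator: P * eta = 3.4 * 1000 * 0.55 = 1870.0 W.
Denominator: rho * g * Q = 1000 * 9.81 * 0.145 = 1422.45.
Hp = 1870.0 / 1422.45 = 1.31 m.

1.31


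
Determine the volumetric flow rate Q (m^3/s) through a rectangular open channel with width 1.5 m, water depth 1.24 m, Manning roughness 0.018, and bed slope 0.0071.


For a rectangular channel, the cross-sectional area A = b * y = 1.5 * 1.24 = 1.86 m^2.
The wetted perimeter P = b + 2y = 1.5 + 2*1.24 = 3.98 m.
Hydraulic radius R = A/P = 1.86/3.98 = 0.4673 m.
Velocity V = (1/n)*R^(2/3)*S^(1/2) = (1/0.018)*0.4673^(2/3)*0.0071^(1/2) = 2.8191 m/s.
Discharge Q = A * V = 1.86 * 2.8191 = 5.244 m^3/s.

5.244


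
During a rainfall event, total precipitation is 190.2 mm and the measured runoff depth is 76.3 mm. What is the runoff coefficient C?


The runoff coefficient C = runoff depth / rainfall depth.
C = 76.3 / 190.2
  = 0.4012.

0.4012


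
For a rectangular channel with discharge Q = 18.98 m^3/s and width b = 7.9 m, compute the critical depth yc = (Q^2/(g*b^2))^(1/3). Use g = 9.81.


Using yc = (Q^2 / (g * b^2))^(1/3):
Q^2 = 18.98^2 = 360.24.
g * b^2 = 9.81 * 7.9^2 = 9.81 * 62.41 = 612.24.
Q^2 / (g*b^2) = 360.24 / 612.24 = 0.5884.
yc = 0.5884^(1/3) = 0.838 m.

0.838


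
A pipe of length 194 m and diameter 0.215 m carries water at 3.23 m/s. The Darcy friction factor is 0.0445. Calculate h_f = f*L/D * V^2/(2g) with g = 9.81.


Darcy-Weisbach equation: h_f = f * (L/D) * V^2/(2g).
f * L/D = 0.0445 * 194/0.215 = 40.1535.
V^2/(2g) = 3.23^2 / (2*9.81) = 10.4329 / 19.62 = 0.5317 m.
h_f = 40.1535 * 0.5317 = 21.352 m.

21.352


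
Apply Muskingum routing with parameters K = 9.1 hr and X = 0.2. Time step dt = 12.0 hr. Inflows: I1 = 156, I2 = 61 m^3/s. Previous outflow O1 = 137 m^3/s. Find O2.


Muskingum coefficients:
denom = 2*K*(1-X) + dt = 2*9.1*(1-0.2) + 12.0 = 26.56.
C0 = (dt - 2*K*X)/denom = (12.0 - 2*9.1*0.2)/26.56 = 0.3148.
C1 = (dt + 2*K*X)/denom = (12.0 + 2*9.1*0.2)/26.56 = 0.5889.
C2 = (2*K*(1-X) - dt)/denom = 0.0964.
O2 = C0*I2 + C1*I1 + C2*O1
   = 0.3148*61 + 0.5889*156 + 0.0964*137
   = 124.27 m^3/s.

124.27


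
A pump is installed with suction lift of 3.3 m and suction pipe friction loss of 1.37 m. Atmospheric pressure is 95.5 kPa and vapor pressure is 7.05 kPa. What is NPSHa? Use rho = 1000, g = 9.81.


NPSHa = p_atm/(rho*g) - z_s - hf_s - p_vap/(rho*g).
p_atm/(rho*g) = 95.5*1000 / (1000*9.81) = 9.735 m.
p_vap/(rho*g) = 7.05*1000 / (1000*9.81) = 0.719 m.
NPSHa = 9.735 - 3.3 - 1.37 - 0.719
      = 4.35 m.

4.35


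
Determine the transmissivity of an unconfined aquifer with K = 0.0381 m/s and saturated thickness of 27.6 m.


Transmissivity is defined as T = K * h.
T = 0.0381 * 27.6
  = 1.0516 m^2/s.

1.0516


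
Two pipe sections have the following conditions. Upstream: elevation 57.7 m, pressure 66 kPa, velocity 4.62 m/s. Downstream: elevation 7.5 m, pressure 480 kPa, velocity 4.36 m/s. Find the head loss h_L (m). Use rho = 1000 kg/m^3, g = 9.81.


Total head at each section: H = z + p/(rho*g) + V^2/(2g).
H1 = 57.7 + 66*1000/(1000*9.81) + 4.62^2/(2*9.81)
   = 57.7 + 6.728 + 1.0879
   = 65.516 m.
H2 = 7.5 + 480*1000/(1000*9.81) + 4.36^2/(2*9.81)
   = 7.5 + 48.93 + 0.9689
   = 57.399 m.
h_L = H1 - H2 = 65.516 - 57.399 = 8.117 m.

8.117


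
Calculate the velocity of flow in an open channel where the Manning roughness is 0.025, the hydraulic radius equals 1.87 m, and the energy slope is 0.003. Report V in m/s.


Manning's equation gives V = (1/n) * R^(2/3) * S^(1/2).
First, compute R^(2/3) = 1.87^(2/3) = 1.5178.
Next, S^(1/2) = 0.003^(1/2) = 0.054772.
Then 1/n = 1/0.025 = 40.0.
V = 40.0 * 1.5178 * 0.054772 = 3.3254 m/s.

3.3254


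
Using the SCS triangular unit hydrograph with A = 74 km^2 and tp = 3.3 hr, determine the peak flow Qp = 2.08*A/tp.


SCS formula: Qp = 2.08 * A / tp.
Qp = 2.08 * 74 / 3.3
   = 153.92 / 3.3
   = 46.64 m^3/s per cm.

46.64


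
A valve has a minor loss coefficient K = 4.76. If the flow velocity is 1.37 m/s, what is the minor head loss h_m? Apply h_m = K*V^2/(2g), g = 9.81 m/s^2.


Minor loss formula: h_m = K * V^2/(2g).
V^2 = 1.37^2 = 1.8769.
V^2/(2g) = 1.8769 / 19.62 = 0.0957 m.
h_m = 4.76 * 0.0957 = 0.4554 m.

0.4554


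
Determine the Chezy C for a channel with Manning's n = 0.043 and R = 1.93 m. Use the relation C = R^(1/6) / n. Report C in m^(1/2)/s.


The Chezy coefficient relates to Manning's n through C = R^(1/6) / n.
R^(1/6) = 1.93^(1/6) = 1.115817.
C = 1.115817 / 0.043 = 25.95 m^(1/2)/s.

25.95
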